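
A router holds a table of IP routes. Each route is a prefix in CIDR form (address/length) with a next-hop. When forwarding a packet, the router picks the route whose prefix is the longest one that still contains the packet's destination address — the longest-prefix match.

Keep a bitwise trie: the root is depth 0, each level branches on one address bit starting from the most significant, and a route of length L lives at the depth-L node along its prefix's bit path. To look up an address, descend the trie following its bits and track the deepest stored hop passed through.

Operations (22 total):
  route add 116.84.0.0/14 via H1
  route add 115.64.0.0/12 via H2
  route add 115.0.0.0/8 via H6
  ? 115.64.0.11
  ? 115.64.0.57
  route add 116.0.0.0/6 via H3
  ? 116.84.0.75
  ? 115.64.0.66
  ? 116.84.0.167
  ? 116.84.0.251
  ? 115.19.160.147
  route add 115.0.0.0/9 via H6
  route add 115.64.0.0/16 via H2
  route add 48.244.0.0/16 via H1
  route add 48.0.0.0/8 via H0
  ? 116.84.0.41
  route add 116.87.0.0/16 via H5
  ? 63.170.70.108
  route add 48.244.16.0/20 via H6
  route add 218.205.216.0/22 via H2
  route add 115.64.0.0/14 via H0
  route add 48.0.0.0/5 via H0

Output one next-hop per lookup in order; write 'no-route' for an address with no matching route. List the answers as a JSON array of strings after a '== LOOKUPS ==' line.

Trace:
  add 116.84.0.0/14 -> H1 at depth 14
  add 115.64.0.0/12 -> H2 at depth 12
  add 115.0.0.0/8 -> H6 at depth 8
  lookup 115.64.0.11: bits 011100110100 walk d0:-→d1:-→d2:-→d3:-→d4:-→d5:-→d6:-→d7:-→d8:H6→d9:-→d10:-→d11:-→d12:H2 -> H2
  lookup 115.64.0.57: bits 011100110100 walk d0:-→d1:-→d2:-→d3:-→d4:-→d5:-→d6:-→d7:-→d8:H6→d9:-→d10:-→d11:-→d12:H2 -> H2
  add 116.0.0.0/6 -> H3 at depth 6
  lookup 116.84.0.75: bits 01110100010101 walk d0:-→d1:-→d2:-→d3:-→d4:-→d5:-→d6:H3→d7:-→d8:-→d9:-→d10:-→d11:-→d12:-→d13:-→d14:H1 -> H1
  lookup 115.64.0.66: bits 011100110100 walk d0:-→d1:-→d2:-→d3:-→d4:-→d5:-→d6:-→d7:-→d8:H6→d9:-→d10:-→d11:-→d12:H2 -> H2
  lookup 116.84.0.167: bits 01110100010101 walk d0:-→d1:-→d2:-→d3:-→d4:-→d5:-→d6:H3→d7:-→d8:-→d9:-→d10:-→d11:-→d12:-→d13:-→d14:H1 -> H1
  lookup 116.84.0.251: bits 01110100010101 walk d0:-→d1:-→d2:-→d3:-→d4:-→d5:-→d6:H3→d7:-→d8:-→d9:-→d10:-→d11:-→d12:-→d13:-→d14:H1 -> H1
  lookup 115.19.160.147: bits 011100110 walk d0:-→d1:-→d2:-→d3:-→d4:-→d5:-→d6:-→d7:-→d8:H6→d9:- -> H6
  add 115.0.0.0/9 -> H6 at depth 9
  add 115.64.0.0/16 -> H2 at depth 16
  add 48.244.0.0/16 -> H1 at depth 16
  add 48.0.0.0/8 -> H0 at depth 8
  lookup 116.84.0.41: bits 01110100010101 walk d0:-→d1:-→d2:-→d3:-→d4:-→d5:-→d6:H3→d7:-→d8:-→d9:-→d10:-→d11:-→d12:-→d13:-→d14:H1 -> H1
  add 116.87.0.0/16 -> H5 at depth 16
  lookup 63.170.70.108: bits 0011 walk d0:-→d1:-→d2:-→d3:-→d4:- -> no-route
  add 48.244.16.0/20 -> H6 at depth 20
  add 218.205.216.0/22 -> H2 at depth 22
  add 115.64.0.0/14 -> H0 at depth 14
  add 48.0.0.0/5 -> H0 at depth 5

== LOOKUPS ==
["H2","H2","H1","H2","H1","H1","H6","H1","no-route"]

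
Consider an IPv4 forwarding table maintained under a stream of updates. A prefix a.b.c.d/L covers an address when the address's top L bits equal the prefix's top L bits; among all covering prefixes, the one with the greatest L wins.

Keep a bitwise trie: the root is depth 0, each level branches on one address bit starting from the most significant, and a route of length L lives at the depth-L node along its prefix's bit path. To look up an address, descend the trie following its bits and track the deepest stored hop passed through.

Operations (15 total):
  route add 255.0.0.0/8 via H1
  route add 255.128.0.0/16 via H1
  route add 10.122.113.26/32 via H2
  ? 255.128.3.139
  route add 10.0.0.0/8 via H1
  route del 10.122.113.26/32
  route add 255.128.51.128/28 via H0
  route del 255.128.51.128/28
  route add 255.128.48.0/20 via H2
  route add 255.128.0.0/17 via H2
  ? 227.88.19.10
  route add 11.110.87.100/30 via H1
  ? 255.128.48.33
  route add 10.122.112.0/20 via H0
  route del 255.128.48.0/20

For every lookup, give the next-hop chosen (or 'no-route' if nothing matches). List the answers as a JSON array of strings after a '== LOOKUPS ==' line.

Trace:
  + 255.0.0.0/8 (H1) depth=8
  + 255.128.0.0/16 (H1) depth=16
  + 10.122.113.26/32 (H2) depth=32
  lookup 255.128.3.139: bits 1111111110000000 walk d0:-→d1:-→d2:-→d3:-→d4:-→d5:-→d6:-→d7:-→d8:H1→d9:-→d10:-→d11:-→d12:-→d13:-→d14:-→d15:-→d16:H1 -> H1
  + 10.0.0.0/8 (H1) depth=8
  - 10.122.113.26/32 clear@32
  + 255.128.51.128/28 (H0) depth=28
  - 255.128.51.128/28 clear@28
  + 255.128.48.0/20 (H2) depth=20
  + 255.128.0.0/17 (H2) depth=17
  lookup 227.88.19.10: bits 111 walk d0:-→d1:-→d2:-→d3:- -> no-route
  + 11.110.87.100/30 (H1) depth=30
  lookup 255.128.48.33: bits 1111111110000000001100 walk d0:-→d1:-→d2:-→d3:-→d4:-→d5:-→d6:-→d7:-→d8:H1→d9:-→d10:-→d11:-→d12:-→d13:-→d14:-→d15:-→d16:H1→d17:H2→d18:-→d19:-→d20:H2→d21:-→d22:- -> H2
  + 10.122.112.0/20 (H0) depth=20
  - 255.128.48.0/20 clear@20

== LOOKUPS ==
["H1","no-route","H2"]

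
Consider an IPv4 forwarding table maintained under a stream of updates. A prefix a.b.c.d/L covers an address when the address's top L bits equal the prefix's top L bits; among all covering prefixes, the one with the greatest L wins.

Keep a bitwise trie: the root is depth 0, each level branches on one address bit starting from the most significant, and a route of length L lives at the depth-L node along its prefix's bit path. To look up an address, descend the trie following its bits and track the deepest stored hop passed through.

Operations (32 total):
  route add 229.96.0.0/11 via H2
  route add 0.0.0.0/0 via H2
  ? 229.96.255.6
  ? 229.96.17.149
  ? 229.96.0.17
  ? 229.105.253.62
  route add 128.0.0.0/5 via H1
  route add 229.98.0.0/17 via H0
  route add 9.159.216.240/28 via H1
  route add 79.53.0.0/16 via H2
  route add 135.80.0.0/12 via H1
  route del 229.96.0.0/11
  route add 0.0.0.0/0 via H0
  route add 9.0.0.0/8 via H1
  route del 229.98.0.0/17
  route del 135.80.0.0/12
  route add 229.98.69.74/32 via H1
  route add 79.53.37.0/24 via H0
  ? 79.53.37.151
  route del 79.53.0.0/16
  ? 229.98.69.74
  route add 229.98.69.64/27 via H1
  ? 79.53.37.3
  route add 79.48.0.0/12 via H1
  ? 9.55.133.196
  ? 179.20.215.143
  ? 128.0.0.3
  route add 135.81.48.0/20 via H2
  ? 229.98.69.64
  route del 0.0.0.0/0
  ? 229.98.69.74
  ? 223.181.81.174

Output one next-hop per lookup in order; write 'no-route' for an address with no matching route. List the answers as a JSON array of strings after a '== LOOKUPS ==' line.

Apply in order:
  add 229.96.0.0/11 -> H2 at depth 11
  add 0.0.0.0/0 -> H2 at depth 0
  lookup 229.96.255.6: bits 11100101011 walk d0:H2→d1:-→d2:-→d3:-→d4:-→d5:-→d6:-→d7:-→d8:-→d9:-→d10:-→d11:H2 -> H2
  lookup 229.96.17.149: bits 11100101011 walk d0:H2→d1:-→d2:-→d3:-→d4:-→d5:-→d6:-→d7:-→d8:-→d9:-→d10:-→d11:H2 -> H2
  lookup 229.96.0.17: bits 11100101011 walk d0:H2→d1:-→d2:-→d3:-→d4:-→d5:-→d6:-→d7:-→d8:-→d9:-→d10:-→d11:H2 -> H2
  lookup 229.105.253.62: bits 11100101011 walk d0:H2→d1:-→d2:-→d3:-→d4:-→d5:-→d6:-→d7:-→d8:-→d9:-→d10:-→d11:H2 -> H2
  add 128.0.0.0/5 -> H1 at depth 5
  add 229.98.0.0/17 -> H0 at depth 17
  add 9.159.216.240/28 -> H1 at depth 28
  add 79.53.0.0/16 -> H2 at depth 16
  add 135.80.0.0/12 -> H1 at depth 12
  del 229.96.0.0/11 (clear depth 11)
  add 0.0.0.0/0 -> H0 at depth 0
  add 9.0.0.0/8 -> H1 at depth 8
  del 229.98.0.0/17 (clear depth 17)
  del 135.80.0.0/12 (clear depth 12)
  add 229.98.69.74/32 -> H1 at depth 32
  add 79.53.37.0/24 -> H0 at depth 24
  lookup 79.53.37.151: bits 010011110011010100100101 walk d0:H0→d1:-→d2:-→d3:-→d4:-→d5:-→d6:-→d7:-→d8:-→d9:-→d10:-→d11:-→d12:-→d13:-→d14:-→d15:-→d16:H2→d17:-→d18:-→d19:-→d20:-→d21:-→d22:-→d23:-→d24:H0 -> H0
  del 79.53.0.0/16 (clear depth 16)
  lookup 229.98.69.74: bits 11100101011000100100010101001010 walk d0:H0→d1:-→d2:-→d3:-→d4:-→d5:-→d6:-→d7:-→d8:-→d9:-→d10:-→d11:-→d12:-→d13:-→d14:-→d15:-→d16:-→d17:-→d18:-→d19:-→d20:-→d21:-→d22:-→d23:-→d24:-→d25:-→d26:-→d27:-→d28:-→d29:-→d30:-→d31:-→d32:H1 -> H1
  add 229.98.69.64/27 -> H1 at depth 27
  lookup 79.53.37.3: bits 010011110011010100100101 walk d0:H0→d1:-→d2:-→d3:-→d4:-→d5:-→d6:-→d7:-→d8:-→d9:-→d10:-→d11:-→d12:-→d13:-→d14:-→d15:-→d16:-→d17:-→d18:-→d19:-→d20:-→d21:-→d22:-→d23:-→d24:H0 -> H0
  add 79.48.0.0/12 -> H1 at depth 12
  lookup 9.55.133.196: bits 00001001 walk d0:H0→d1:-→d2:-→d3:-→d4:-→d5:-→d6:-→d7:-→d8:H1 -> H1
  lookup 179.20.215.143: bits 10 walk d0:H0→d1:-→d2:- -> H0
  lookup 128.0.0.3: bits 10000 walk d0:H0→d1:-→d2:-→d3:-→d4:-→d5:H1 -> H1
  add 135.81.48.0/20 -> H2 at depth 20
  lookup 229.98.69.64: bits 1110010101100010010001010100 walk d0:H0→d1:-→d2:-→d3:-→d4:-→d5:-→d6:-→d7:-→d8:-→d9:-→d10:-→d11:-→d12:-→d13:-→d14:-→d15:-→d16:-→d17:-→d18:-→d19:-→d20:-→d21:-→d22:-→d23:-→d24:-→d25:-→d26:-→d27:H1→d28:- -> H1
  del 0.0.0.0/0 (clear depth 0)
  lookup 229.98.69.74: bits 11100101011000100100010101001010 walk d0:-→d1:-→d2:-→d3:-→d4:-→d5:-→d6:-→d7:-→d8:-→d9:-→d10:-→d11:-→d12:-→d13:-→d14:-→d15:-→d16:-→d17:-→d18:-→d19:-→d20:-→d21:-→d22:-→d23:-→d24:-→d25:-→d26:-→d27:H1→d28:-→d29:-→d30:-→d31:-→d32:H1 -> H1
  lookup 223.181.81.174: bits 11 walk d0:-→d1:-→d2:- -> no-route

== LOOKUPS ==
["H2","H2","H2","H2","H0","H1","H0","H1","H0","H1","H1","H1","no-route"]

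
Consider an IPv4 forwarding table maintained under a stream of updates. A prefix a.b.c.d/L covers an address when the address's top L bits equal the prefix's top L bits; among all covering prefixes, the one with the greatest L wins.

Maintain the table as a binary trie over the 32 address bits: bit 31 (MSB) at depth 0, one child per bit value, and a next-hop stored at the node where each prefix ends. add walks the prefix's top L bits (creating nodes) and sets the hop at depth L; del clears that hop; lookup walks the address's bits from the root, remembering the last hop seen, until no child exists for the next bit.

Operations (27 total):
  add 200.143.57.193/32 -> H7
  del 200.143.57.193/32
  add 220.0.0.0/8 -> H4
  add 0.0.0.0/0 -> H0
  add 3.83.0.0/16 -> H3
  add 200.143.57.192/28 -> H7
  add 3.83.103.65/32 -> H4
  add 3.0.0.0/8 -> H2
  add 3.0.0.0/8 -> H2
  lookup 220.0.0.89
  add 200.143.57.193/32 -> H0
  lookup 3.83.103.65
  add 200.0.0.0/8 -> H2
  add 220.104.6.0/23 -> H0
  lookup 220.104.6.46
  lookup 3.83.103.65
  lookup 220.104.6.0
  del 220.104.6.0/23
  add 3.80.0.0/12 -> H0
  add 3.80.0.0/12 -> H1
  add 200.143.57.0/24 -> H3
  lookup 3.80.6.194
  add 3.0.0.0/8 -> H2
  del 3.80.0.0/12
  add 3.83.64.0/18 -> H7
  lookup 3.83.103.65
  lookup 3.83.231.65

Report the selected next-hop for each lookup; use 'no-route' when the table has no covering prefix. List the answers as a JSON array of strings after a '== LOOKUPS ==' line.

Process each operation:
  + 200.143.57.193/32 (H7) depth=32
  - 200.143.57.193/32 clear@32
  + 220.0.0.0/8 (H4) depth=8
  + 0.0.0.0/0 (H0) depth=0
  + 3.83.0.0/16 (H3) depth=16
  + 200.143.57.192/28 (H7) depth=28
  + 3.83.103.65/32 (H4) depth=32
  + 3.0.0.0/8 (H2) depth=8
  + 3.0.0.0/8 (H2) depth=8
  lookup 220.0.0.89: bits 11011100 walk d0:H0→d1:-→d2:-→d3:-→d4:-→d5:-→d6:-→d7:-→d8:H4 -> H4
  + 200.143.57.193/32 (H0) depth=32
  lookup 3.83.103.65: bits 00000011010100110110011101000001 walk d0:H0→d1:-→d2:-→d3:-→d4:-→d5:-→d6:-→d7:-→d8:H2→d9:-→d10:-→d11:-→d12:-→d13:-→d14:-→d15:-→d16:H3→d17:-→d18:-→d19:-→d20:-→d21:-→d22:-→d23:-→d24:-→d25:-→d26:-→d27:-→d28:-→d29:-→d30:-→d31:-→d32:H4 -> H4
  + 200.0.0.0/8 (H2) depth=8
  + 220.104.6.0/23 (H0) depth=23
  lookup 220.104.6.46: bits 11011100011010000000011 walk d0:H0→d1:-→d2:-→d3:-→d4:-→d5:-→d6:-→d7:-→d8:H4→d9:-→d10:-→d11:-→d12:-→d13:-→d14:-→d15:-→d16:-→d17:-→d18:-→d19:-→d20:-→d21:-→d22:-→d23:H0 -> H0
  lookup 3.83.103.65: bits 00000011010100110110011101000001 walk d0:H0→d1:-→d2:-→d3:-→d4:-→d5:-→d6:-→d7:-→d8:H2→d9:-→d10:-→d11:-→d12:-→d13:-→d14:-→d15:-→d16:H3→d17:-→d18:-→d19:-→d20:-→d21:-→d22:-→d23:-→d24:-→d25:-→d26:-→d27:-→d28:-→d29:-→d30:-→d31:-→d32:H4 -> H4
  lookup 220.104.6.0: bits 11011100011010000000011 walk d0:H0→d1:-→d2:-→d3:-→d4:-→d5:-→d6:-→d7:-→d8:H4→d9:-→d10:-→d11:-→d12:-→d13:-→d14:-→d15:-→d16:-→d17:-→d18:-→d19:-→d20:-→d21:-→d22:-→d23:H0 -> H0
  - 220.104.6.0/23 clear@23
  + 3.80.0.0/12 (H0) depth=12
  + 3.80.0.0/12 (H1) depth=12
  + 200.143.57.0/24 (H3) depth=24
  lookup 3.80.6.194: bits 00000011010100 walk d0:H0→d1:-→d2:-→d3:-→d4:-→d5:-→d6:-→d7:-→d8:H2→d9:-→d10:-→d11:-→d12:H1→d13:-→d14:- -> H1
  + 3.0.0.0/8 (H2) depth=8
  - 3.80.0.0/12 clear@12
  + 3.83.64.0/18 (H7) depth=18
  lookup 3.83.103.65: bits 00000011010100110110011101000001 walk d0:H0→d1:-→d2:-→d3:-→d4:-→d5:-→d6:-→d7:-→d8:H2→d9:-→d10:-→d11:-→d12:-→d13:-→d14:-→d15:-→d16:H3→d17:-→d18:H7→d19:-→d20:-→d21:-→d22:-→d23:-→d24:-→d25:-→d26:-→d27:-→d28:-→d29:-→d30:-→d31:-→d32:H4 -> H4
  lookup 3.83.231.65: bits 0000001101010011 walk d0:H0→d1:-→d2:-→d3:-→d4:-→d5:-→d6:-→d7:-→d8:H2→d9:-→d10:-→d11:-→d12:-→d13:-→d14:-→d15:-→d16:H3 -> H3

== LOOKUPS ==
["H4","H4","H0","H4","H0","H1","H4","H3"]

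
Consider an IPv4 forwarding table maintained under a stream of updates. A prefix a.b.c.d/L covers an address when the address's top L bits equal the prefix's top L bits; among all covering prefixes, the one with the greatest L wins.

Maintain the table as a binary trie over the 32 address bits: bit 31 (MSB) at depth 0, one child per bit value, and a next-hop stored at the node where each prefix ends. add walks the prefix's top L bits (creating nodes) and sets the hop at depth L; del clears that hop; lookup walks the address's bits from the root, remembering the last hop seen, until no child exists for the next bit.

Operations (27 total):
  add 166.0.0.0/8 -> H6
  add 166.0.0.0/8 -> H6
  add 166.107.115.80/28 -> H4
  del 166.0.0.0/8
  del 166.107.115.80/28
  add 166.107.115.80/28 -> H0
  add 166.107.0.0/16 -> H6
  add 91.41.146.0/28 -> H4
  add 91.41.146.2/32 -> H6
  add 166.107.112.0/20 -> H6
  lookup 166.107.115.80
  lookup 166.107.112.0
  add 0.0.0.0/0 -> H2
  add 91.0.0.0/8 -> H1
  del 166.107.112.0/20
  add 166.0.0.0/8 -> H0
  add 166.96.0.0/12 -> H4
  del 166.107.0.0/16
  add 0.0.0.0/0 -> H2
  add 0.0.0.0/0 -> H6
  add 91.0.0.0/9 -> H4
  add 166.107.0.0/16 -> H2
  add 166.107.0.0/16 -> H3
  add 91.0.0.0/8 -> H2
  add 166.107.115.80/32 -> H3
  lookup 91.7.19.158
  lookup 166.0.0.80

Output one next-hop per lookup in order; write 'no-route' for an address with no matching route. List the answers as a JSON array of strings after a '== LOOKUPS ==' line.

Apply in order:
  + 166.0.0.0/8 (H6) depth=8
  + 166.0.0.0/8 (H6) depth=8
  + 166.107.115.80/28 (H4) depth=28
  - 166.0.0.0/8 clear@8
  - 166.107.115.80/28 clear@28
  + 166.107.115.80/28 (H0) depth=28
  + 166.107.0.0/16 (H6) depth=16
  + 91.41.146.0/28 (H4) depth=28
  + 91.41.146.2/32 (H6) depth=32
  + 166.107.112.0/20 (H6) depth=20
  Q 166.107.115.80: descend 1010011001101011011100110101 ; hops seen [H6,H6,H0] ; pick H0
  Q 166.107.112.0: descend 1010011001101011011100 ; hops seen [H6,H6] ; pick H6
  + 0.0.0.0/0 (H2) depth=0
  + 91.0.0.0/8 (H1) depth=8
  - 166.107.112.0/20 clear@20
  + 166.0.0.0/8 (H0) depth=8
  + 166.96.0.0/12 (H4) depth=12
  - 166.107.0.0/16 clear@16
  + 0.0.0.0/0 (H2) depth=0
  + 0.0.0.0/0 (H6) depth=0
  + 91.0.0.0/9 (H4) depth=9
  + 166.107.0.0/16 (H2) depth=16
  + 166.107.0.0/16 (H3) depth=16
  + 91.0.0.0/8 (H2) depth=8
  + 166.107.115.80/32 (H3) depth=32
  Q 91.7.19.158: descend 0101101100 ; hops seen [H6,H2,H4] ; pick H4
  Q 166.0.0.80: descend 101001100 ; hops seen [H6,H0] ; pick H0

== LOOKUPS ==
["H0","H6","H4","H0"]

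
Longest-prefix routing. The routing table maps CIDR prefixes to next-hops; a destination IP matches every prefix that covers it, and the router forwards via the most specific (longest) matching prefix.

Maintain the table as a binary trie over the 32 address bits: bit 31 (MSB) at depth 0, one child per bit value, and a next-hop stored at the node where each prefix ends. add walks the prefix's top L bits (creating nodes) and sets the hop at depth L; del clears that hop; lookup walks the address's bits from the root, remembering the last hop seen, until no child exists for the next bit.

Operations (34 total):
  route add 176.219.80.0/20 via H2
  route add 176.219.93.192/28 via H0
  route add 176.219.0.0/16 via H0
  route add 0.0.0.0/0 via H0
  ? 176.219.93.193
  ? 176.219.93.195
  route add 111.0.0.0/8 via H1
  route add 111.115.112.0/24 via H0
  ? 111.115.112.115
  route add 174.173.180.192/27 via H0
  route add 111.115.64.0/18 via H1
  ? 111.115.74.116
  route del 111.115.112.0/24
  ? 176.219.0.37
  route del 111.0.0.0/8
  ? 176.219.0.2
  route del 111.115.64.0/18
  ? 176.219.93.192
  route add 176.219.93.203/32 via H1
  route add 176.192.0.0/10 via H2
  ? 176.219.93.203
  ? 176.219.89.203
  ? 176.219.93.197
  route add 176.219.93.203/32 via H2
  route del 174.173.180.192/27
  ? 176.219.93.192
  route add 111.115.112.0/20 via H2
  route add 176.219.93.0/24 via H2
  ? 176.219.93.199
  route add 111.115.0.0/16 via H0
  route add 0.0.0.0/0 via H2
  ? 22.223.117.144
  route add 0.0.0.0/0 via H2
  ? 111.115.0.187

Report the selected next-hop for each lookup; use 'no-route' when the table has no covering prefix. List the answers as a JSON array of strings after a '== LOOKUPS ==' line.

Apply in order:
  add 176.219.80.0/20 -> H2 at depth 20
  add 176.219.93.192/28 -> H0 at depth 28
  add 176.219.0.0/16 -> H0 at depth 16
  add 0.0.0.0/0 -> H0 at depth 0
  ? 176.219.93.193  path d0:H0→d1:-→d2:-→d3:-→d4:-→d5:-→d6:-→d7:-→d8:-→d9:-→d10:-→d11:-→d12:-→d13:-→d14:-→d15:-→d16:H0→d17:-→d18:-→d19:-→d20:H2→d21:-→d22:-→d23:-→d24:-→d25:-→d26:-→d27:-→d28:H0  best=H0
  ? 176.219.93.195  path d0:H0→d1:-→d2:-→d3:-→d4:-→d5:-→d6:-→d7:-→d8:-→d9:-→d10:-→d11:-→d12:-→d13:-→d14:-→d15:-→d16:H0→d17:-→d18:-→d19:-→d20:H2→d21:-→d22:-→d23:-→d24:-→d25:-→d26:-→d27:-→d28:H0  best=H0
  add 111.0.0.0/8 -> H1 at depth 8
  add 111.115.112.0/24 -> H0 at depth 24
  ? 111.115.112.115  path d0:H0→d1:-→d2:-→d3:-→d4:-→d5:-→d6:-→d7:-→d8:H1→d9:-→d10:-→d11:-→d12:-→d13:-→d14:-→d15:-→d16:-→d17:-→d18:-→d19:-→d20:-→d21:-→d22:-→d23:-→d24:H0  best=H0
  add 174.173.180.192/27 -> H0 at depth 27
  add 111.115.64.0/18 -> H1 at depth 18
  ? 111.115.74.116  path d0:H0→d1:-→d2:-→d3:-→d4:-→d5:-→d6:-→d7:-→d8:H1→d9:-→d10:-→d11:-→d12:-→d13:-→d14:-→d15:-→d16:-→d17:-→d18:H1  best=H1
  - 111.115.112.0/24 clear@24
  ? 176.219.0.37  path d0:H0→d1:-→d2:-→d3:-→d4:-→d5:-→d6:-→d7:-→d8:-→d9:-→d10:-→d11:-→d12:-→d13:-→d14:-→d15:-→d16:H0→d17:-  best=H0
  - 111.0.0.0/8 clear@8
  ? 176.219.0.2  path d0:H0→d1:-→d2:-→d3:-→d4:-→d5:-→d6:-→d7:-→d8:-→d9:-→d10:-→d11:-→d12:-→d13:-→d14:-→d15:-→d16:H0→d17:-  best=H0
  - 111.115.64.0/18 clear@18
  ? 176.219.93.192  path d0:H0→d1:-→d2:-→d3:-→d4:-→d5:-→d6:-→d7:-→d8:-→d9:-→d10:-→d11:-→d12:-→d13:-→d14:-→d15:-→d16:H0→d17:-→d18:-→d19:-→d20:H2→d21:-→d22:-→d23:-→d24:-→d25:-→d26:-→d27:-→d28:H0  best=H0
  add 176.219.93.203/32 -> H1 at depth 32
  add 176.192.0.0/10 -> H2 at depth 10
  ? 176.219.93.203  path d0:H0→d1:-→d2:-→d3:-→d4:-→d5:-→d6:-→d7:-→d8:-→d9:-→d10:H2→d11:-→d12:-→d13:-→d14:-→d15:-→d16:H0→d17:-→d18:-→d19:-→d20:H2→d21:-→d22:-→d23:-→d24:-→d25:-→d26:-→d27:-→d28:H0→d29:-→d30:-→d31:-→d32:H1  best=H1
  ? 176.219.89.203  path d0:H0→d1:-→d2:-→d3:-→d4:-→d5:-→d6:-→d7:-→d8:-→d9:-→d10:H2→d11:-→d12:-→d13:-→d14:-→d15:-→d16:H0→d17:-→d18:-→d19:-→d20:H2→d21:-  best=H2
  ? 176.219.93.197  path d0:H0→d1:-→d2:-→d3:-→d4:-→d5:-→d6:-→d7:-→d8:-→d9:-→d10:H2→d11:-→d12:-→d13:-→d14:-→d15:-→d16:H0→d17:-→d18:-→d19:-→d20:H2→d21:-→d22:-→d23:-→d24:-→d25:-→d26:-→d27:-→d28:H0  best=H0
  add 176.219.93.203/32 -> H2 at depth 32
  - 174.173.180.192/27 clear@27
  ? 176.219.93.192  path d0:H0→d1:-→d2:-→d3:-→d4:-→d5:-→d6:-→d7:-→d8:-→d9:-→d10:H2→d11:-→d12:-→d13:-→d14:-→d15:-→d16:H0→d17:-→d18:-→d19:-→d20:H2→d21:-→d22:-→d23:-→d24:-→d25:-→d26:-→d27:-→d28:H0  best=H0
  add 111.115.112.0/20 -> H2 at depth 20
  add 176.219.93.0/24 -> H2 at depth 24
  ? 176.219.93.199  path d0:H0→d1:-→d2:-→d3:-→d4:-→d5:-→d6:-→d7:-→d8:-→d9:-→d10:H2→d11:-→d12:-→d13:-→d14:-→d15:-→d16:H0→d17:-→d18:-→d19:-→d20:H2→d21:-→d22:-→d23:-→d24:H2→d25:-→d26:-→d27:-→d28:H0  best=H0
  add 111.115.0.0/16 -> H0 at depth 16
  add 0.0.0.0/0 -> H2 at depth 0
  ? 22.223.117.144  path d0:H2→d1:-  best=H2
  add 0.0.0.0/0 -> H2 at depth 0
  ? 111.115.0.187  path d0:H2→d1:-→d2:-→d3:-→d4:-→d5:-→d6:-→d7:-→d8:-→d9:-→d10:-→d11:-→d12:-→d13:-→d14:-→d15:-→d16:H0→d17:-  best=H0

== LOOKUPS ==
["H0","H0","H0","H1","H0","H0","H0","H1","H2","H0","H0","H0","H2","H0"]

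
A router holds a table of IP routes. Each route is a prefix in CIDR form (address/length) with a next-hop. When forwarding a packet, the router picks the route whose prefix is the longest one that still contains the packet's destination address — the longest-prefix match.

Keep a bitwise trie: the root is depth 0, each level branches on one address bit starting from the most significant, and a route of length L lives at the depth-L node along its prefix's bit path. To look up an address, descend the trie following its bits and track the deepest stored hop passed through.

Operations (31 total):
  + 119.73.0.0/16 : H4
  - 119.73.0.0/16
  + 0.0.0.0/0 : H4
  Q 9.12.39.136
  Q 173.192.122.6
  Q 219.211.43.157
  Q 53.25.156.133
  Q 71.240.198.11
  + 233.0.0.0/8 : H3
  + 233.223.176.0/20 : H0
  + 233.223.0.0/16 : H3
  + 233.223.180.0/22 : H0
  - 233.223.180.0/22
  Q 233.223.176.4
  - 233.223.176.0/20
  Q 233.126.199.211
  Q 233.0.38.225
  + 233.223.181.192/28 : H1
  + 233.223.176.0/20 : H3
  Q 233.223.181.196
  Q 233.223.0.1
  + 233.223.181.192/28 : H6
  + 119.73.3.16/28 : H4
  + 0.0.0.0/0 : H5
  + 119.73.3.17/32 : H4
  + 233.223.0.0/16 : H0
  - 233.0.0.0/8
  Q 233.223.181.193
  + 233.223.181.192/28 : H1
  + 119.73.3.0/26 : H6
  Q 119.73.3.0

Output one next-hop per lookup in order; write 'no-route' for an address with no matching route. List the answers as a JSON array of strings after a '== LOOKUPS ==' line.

Apply in order:
  add 119.73.0.0/16 -> H4 at depth 16
  - 119.73.0.0/16 clear@16
  add 0.0.0.0/0 -> H4 at depth 0
  lookup 9.12.39.136: bits 0 walk d0:H4→d1:- -> H4
  lookup 173.192.122.6: bits ε walk d0:H4 -> H4
  lookup 219.211.43.157: bits ε walk d0:H4 -> H4
  lookup 53.25.156.133: bits 0 walk d0:H4→d1:- -> H4
  lookup 71.240.198.11: bits 01 walk d0:H4→d1:-→d2:- -> H4
  add 233.0.0.0/8 -> H3 at depth 8
  add 233.223.176.0/20 -> H0 at depth 20
  add 233.223.0.0/16 -> H3 at depth 16
  add 233.223.180.0/22 -> H0 at depth 22
  - 233.223.180.0/22 clear@22
  lookup 233.223.176.4: bits 111010011101111110110 walk d0:H4→d1:-→d2:-→d3:-→d4:-→d5:-→d6:-→d7:-→d8:H3→d9:-→d10:-→d11:-→d12:-→d13:-→d14:-→d15:-→d16:H3→d17:-→d18:-→d19:-→d20:H0→d21:- -> H0
  - 233.223.176.0/20 clear@20
  lookup 233.126.199.211: bits 11101001 walk d0:H4→d1:-→d2:-→d3:-→d4:-→d5:-→d6:-→d7:-→d8:H3 -> H3
  lookup 233.0.38.225: bits 11101001 walk d0:H4→d1:-→d2:-→d3:-→d4:-→d5:-→d6:-→d7:-→d8:H3 -> H3
  add 233.223.181.192/28 -> H1 at depth 28
  add 233.223.176.0/20 -> H3 at depth 20
  lookup 233.223.181.196: bits 1110100111011111101101011100 walk d0:H4→d1:-→d2:-→d3:-→d4:-→d5:-→d6:-→d7:-→d8:H3→d9:-→d10:-→d11:-→d12:-→d13:-→d14:-→d15:-→d16:H3→d17:-→d18:-→d19:-→d20:H3→d21:-→d22:-→d23:-→d24:-→d25:-→d26:-→d27:-→d28:H1 -> H1
  lookup 233.223.0.1: bits 1110100111011111 walk d0:H4→d1:-→d2:-→d3:-→d4:-→d5:-→d6:-→d7:-→d8:H3→d9:-→d10:-→d11:-→d12:-→d13:-→d14:-→d15:-→d16:H3 -> H3
  add 233.223.181.192/28 -> H6 at depth 28
  add 119.73.3.16/28 -> H4 at depth 28
  add 0.0.0.0/0 -> H5 at depth 0
  add 119.73.3.17/32 -> H4 at depth 32
  add 233.223.0.0/16 -> H0 at depth 16
  - 233.0.0.0/8 clear@8
  lookup 233.223.181.193: bits 1110100111011111101101011100 walk d0:H5→d1:-→d2:-→d3:-→d4:-→d5:-→d6:-→d7:-→d8:-→d9:-→d10:-→d11:-→d12:-→d13:-→d14:-→d15:-→d16:H0→d17:-→d18:-→d19:-→d20:H3→d21:-→d22:-→d23:-→d24:-→d25:-→d26:-→d27:-→d28:H6 -> H6
  add 233.223.181.192/28 -> H1 at depth 28
  add 119.73.3.0/26 -> H6 at depth 26
  lookup 119.73.3.0: bits 011101110100100100000011000 walk d0:H5→d1:-→d2:-→d3:-→d4:-→d5:-→d6:-→d7:-→d8:-→d9:-→d10:-→d11:-→d12:-→d13:-→d14:-→d15:-→d16:-→d17:-→d18:-→d19:-→d20:-→d21:-→d22:-→d23:-→d24:-→d25:-→d26:H6→d27:- -> H6

== LOOKUPS ==
["H4","H4","H4","H4","H4","H0","H3","H3","H1","H3","H6","H6"]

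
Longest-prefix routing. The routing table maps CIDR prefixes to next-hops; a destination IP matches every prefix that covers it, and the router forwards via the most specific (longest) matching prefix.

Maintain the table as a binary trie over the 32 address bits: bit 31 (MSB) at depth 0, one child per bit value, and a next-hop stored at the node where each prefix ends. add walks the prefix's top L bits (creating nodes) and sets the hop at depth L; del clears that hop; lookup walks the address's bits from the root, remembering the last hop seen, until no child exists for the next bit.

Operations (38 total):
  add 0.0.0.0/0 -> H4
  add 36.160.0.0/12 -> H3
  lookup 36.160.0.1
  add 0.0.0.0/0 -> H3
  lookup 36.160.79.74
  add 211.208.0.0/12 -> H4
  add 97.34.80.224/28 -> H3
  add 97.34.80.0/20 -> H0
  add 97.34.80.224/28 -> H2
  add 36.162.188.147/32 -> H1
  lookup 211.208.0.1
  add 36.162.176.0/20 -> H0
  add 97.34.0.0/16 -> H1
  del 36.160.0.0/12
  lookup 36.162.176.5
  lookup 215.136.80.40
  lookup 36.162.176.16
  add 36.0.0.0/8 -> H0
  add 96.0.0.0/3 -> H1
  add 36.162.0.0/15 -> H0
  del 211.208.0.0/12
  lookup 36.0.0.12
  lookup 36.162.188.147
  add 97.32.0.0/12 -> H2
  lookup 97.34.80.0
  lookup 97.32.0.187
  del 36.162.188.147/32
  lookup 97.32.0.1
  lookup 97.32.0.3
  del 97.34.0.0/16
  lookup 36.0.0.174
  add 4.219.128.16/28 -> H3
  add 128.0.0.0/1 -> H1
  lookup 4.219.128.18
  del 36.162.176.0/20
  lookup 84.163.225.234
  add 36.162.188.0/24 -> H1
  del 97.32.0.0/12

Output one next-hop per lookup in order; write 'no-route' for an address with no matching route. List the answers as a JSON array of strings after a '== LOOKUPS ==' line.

Apply in order:
  add 0.0.0.0/0 -> H4 at depth 0
  add 36.160.0.0/12 -> H3 at depth 12
  Q 36.160.0.1: descend 001001001010 ; hops seen [H4,H3] ; pick H3
  add 0.0.0.0/0 -> H3 at depth 0
  Q 36.160.79.74: descend 001001001010 ; hops seen [H3,H3] ; pick H3
  add 211.208.0.0/12 -> H4 at depth 12
  add 97.34.80.224/28 -> H3 at depth 28
  add 97.34.80.0/20 -> H0 at depth 20
  add 97.34.80.224/28 -> H2 at depth 28
  add 36.162.188.147/32 -> H1 at depth 32
  Q 211.208.0.1: descend 110100111101 ; hops seen [H3,H4] ; pick H4
  add 36.162.176.0/20 -> H0 at depth 20
  add 97.34.0.0/16 -> H1 at depth 16
  - 36.160.0.0/12 clear@12
  Q 36.162.176.5: descend 00100100101000101011 ; hops seen [H3,H0] ; pick H0
  Q 215.136.80.40: descend 11010 ; hops seen [H3] ; pick H3
  Q 36.162.176.16: descend 00100100101000101011 ; hops seen [H3,H0] ; pick H0
  add 36.0.0.0/8 -> H0 at depth 8
  add 96.0.0.0/3 -> H1 at depth 3
  add 36.162.0.0/15 -> H0 at depth 15
  - 211.208.0.0/12 clear@12
  Q 36.0.0.12: descend 00100100 ; hops seen [H3,H0] ; pick H0
  Q 36.162.188.147: descend 00100100101000101011110010010011 ; hops seen [H3,H0,H0,H0,H1] ; pick H1
  add 97.32.0.0/12 -> H2 at depth 12
  Q 97.34.80.0: descend 011000010010001001010000 ; hops seen [H3,H1,H2,H1,H0] ; pick H0
  Q 97.32.0.187: descend 01100001001000 ; hops seen [H3,H1,H2] ; pick H2
  - 36.162.188.147/32 clear@32
  Q 97.32.0.1: descend 01100001001000 ; hops seen [H3,H1,H2] ; pick H2
  Q 97.32.0.3: descend 01100001001000 ; hops seen [H3,H1,H2] ; pick H2
  - 97.34.0.0/16 clear@16
  Q 36.0.0.174: descend 00100100 ; hops seen [H3,H0] ; pick H0
  add 4.219.128.16/28 -> H3 at depth 28
  add 128.0.0.0/1 -> H1 at depth 1
  Q 4.219.128.18: descend 0000010011011011100000000001 ; hops seen [H3,H3] ; pick H3
  - 36.162.176.0/20 clear@20
  Q 84.163.225.234: descend 01 ; hops seen [H3] ; pick H3
  add 36.162.188.0/24 -> H1 at depth 24
  - 97.32.0.0/12 clear@12

== LOOKUPS ==
["H3","H3","H4","H0","H3","H0","H0","H1","H0","H2","H2","H2","H0","H3","H3"]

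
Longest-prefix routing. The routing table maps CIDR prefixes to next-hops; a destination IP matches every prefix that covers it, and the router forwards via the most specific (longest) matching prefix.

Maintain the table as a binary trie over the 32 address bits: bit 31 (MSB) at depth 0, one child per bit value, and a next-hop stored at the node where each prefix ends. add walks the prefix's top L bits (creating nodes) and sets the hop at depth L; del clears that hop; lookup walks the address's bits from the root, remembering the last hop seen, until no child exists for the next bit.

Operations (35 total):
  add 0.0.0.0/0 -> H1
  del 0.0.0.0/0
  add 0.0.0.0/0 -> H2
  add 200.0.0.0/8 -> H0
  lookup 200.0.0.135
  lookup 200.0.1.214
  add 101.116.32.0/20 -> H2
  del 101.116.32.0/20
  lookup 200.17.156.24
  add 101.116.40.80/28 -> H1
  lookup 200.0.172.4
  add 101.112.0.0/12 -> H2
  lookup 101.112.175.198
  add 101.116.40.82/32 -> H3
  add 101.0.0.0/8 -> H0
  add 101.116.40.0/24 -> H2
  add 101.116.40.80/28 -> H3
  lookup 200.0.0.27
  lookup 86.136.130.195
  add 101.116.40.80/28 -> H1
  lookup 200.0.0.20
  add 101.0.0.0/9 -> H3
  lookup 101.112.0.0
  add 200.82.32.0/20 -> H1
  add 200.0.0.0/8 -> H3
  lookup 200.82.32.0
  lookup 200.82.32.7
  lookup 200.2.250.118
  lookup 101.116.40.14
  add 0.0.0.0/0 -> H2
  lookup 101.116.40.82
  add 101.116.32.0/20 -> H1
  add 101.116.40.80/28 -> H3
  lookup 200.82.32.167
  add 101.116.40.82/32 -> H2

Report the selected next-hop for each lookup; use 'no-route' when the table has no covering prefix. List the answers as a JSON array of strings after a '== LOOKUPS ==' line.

Trace:
  + 0.0.0.0/0 (H1) depth=0
  - 0.0.0.0/0 clear@0
  + 0.0.0.0/0 (H2) depth=0
  + 200.0.0.0/8 (H0) depth=8
  ? 200.0.0.135  path d0:H2→d1:-→d2:-→d3:-→d4:-→d5:-→d6:-→d7:-→d8:H0  best=H0
  ? 200.0.1.214  path d0:H2→d1:-→d2:-→d3:-→d4:-→d5:-→d6:-→d7:-→d8:H0  best=H0
  + 101.116.32.0/20 (H2) depth=20
  - 101.116.32.0/20 clear@20
  ? 200.17.156.24  path d0:H2→d1:-→d2:-→d3:-→d4:-→d5:-→d6:-→d7:-→d8:H0  best=H0
  + 101.116.40.80/28 (H1) depth=28
  ? 200.0.172.4  path d0:H2→d1:-→d2:-→d3:-→d4:-→d5:-→d6:-→d7:-→d8:H0  best=H0
  + 101.112.0.0/12 (H2) depth=12
  ? 101.112.175.198  path d0:H2→d1:-→d2:-→d3:-→d4:-→d5:-→d6:-→d7:-→d8:-→d9:-→d10:-→d11:-→d12:H2→d13:-  best=H2
  + 101.116.40.82/32 (H3) depth=32
  + 101.0.0.0/8 (H0) depth=8
  + 101.116.40.0/24 (H2) depth=24
  + 101.116.40.80/28 (H3) depth=28
  ? 200.0.0.27  path d0:H2→d1:-→d2:-→d3:-→d4:-→d5:-→d6:-→d7:-→d8:H0  best=H0
  ? 86.136.130.195  path d0:H2→d1:-→d2:-  best=H2
  + 101.116.40.80/28 (H1) depth=28
  ? 200.0.0.20  path d0:H2→d1:-→d2:-→d3:-→d4:-→d5:-→d6:-→d7:-→d8:H0  best=H0
  + 101.0.0.0/9 (H3) depth=9
  ? 101.112.0.0  path d0:H2→d1:-→d2:-→d3:-→d4:-→d5:-→d6:-→d7:-→d8:H0→d9:H3→d10:-→d11:-→d12:H2→d13:-  best=H2
  + 200.82.32.0/20 (H1) depth=20
  + 200.0.0.0/8 (H3) depth=8
  ? 200.82.32.0  path d0:H2→d1:-→d2:-→d3:-→d4:-→d5:-→d6:-→d7:-→d8:H3→d9:-→d10:-→d11:-→d12:-→d13:-→d14:-→d15:-→d16:-→d17:-→d18:-→d19:-→d20:H1  best=H1
  ? 200.82.32.7  path d0:H2→d1:-→d2:-→d3:-→d4:-→d5:-→d6:-→d7:-→d8:H3→d9:-→d10:-→d11:-→d12:-→d13:-→d14:-→d15:-→d16:-→d17:-→d18:-→d19:-→d20:H1  best=H1
  ? 200.2.250.118  path d0:H2→d1:-→d2:-→d3:-→d4:-→d5:-→d6:-→d7:-→d8:H3→d9:-  best=H3
  ? 101.116.40.14  path d0:H2→d1:-→d2:-→d3:-→d4:-→d5:-→d6:-→d7:-→d8:H0→d9:H3→d10:-→d11:-→d12:H2→d13:-→d14:-→d15:-→d16:-→d17:-→d18:-→d19:-→d20:-→d21:-→d22:-→d23:-→d24:H2→d25:-  best=H2
  + 0.0.0.0/0 (H2) depth=0
  ? 101.116.40.82  path d0:H2→d1:-→d2:-→d3:-→d4:-→d5:-→d6:-→d7:-→d8:H0→d9:H3→d10:-→d11:-→d12:H2→d13:-→d14:-→d15:-→d16:-→d17:-→d18:-→d19:-→d20:-→d21:-→d22:-→d23:-→d24:H2→d25:-→d26:-→d27:-→d28:H1→d29:-→d30:-→d31:-→d32:H3  best=H3
  + 101.116.32.0/20 (H1) depth=20
  + 101.116.40.80/28 (H3) depth=28
  ? 200.82.32.167  path d0:H2→d1:-→d2:-→d3:-→d4:-→d5:-→d6:-→d7:-→d8:H3→d9:-→d10:-→d11:-→d12:-→d13:-→d14:-→d15:-→d16:-→d17:-→d18:-→d19:-→d20:H1  best=H1
  + 101.116.40.82/32 (H2) depth=32

== LOOKUPS ==
["H0","H0","H0","H0","H2","H0","H2","H0","H2","H1","H1","H3","H2","H3","H1"]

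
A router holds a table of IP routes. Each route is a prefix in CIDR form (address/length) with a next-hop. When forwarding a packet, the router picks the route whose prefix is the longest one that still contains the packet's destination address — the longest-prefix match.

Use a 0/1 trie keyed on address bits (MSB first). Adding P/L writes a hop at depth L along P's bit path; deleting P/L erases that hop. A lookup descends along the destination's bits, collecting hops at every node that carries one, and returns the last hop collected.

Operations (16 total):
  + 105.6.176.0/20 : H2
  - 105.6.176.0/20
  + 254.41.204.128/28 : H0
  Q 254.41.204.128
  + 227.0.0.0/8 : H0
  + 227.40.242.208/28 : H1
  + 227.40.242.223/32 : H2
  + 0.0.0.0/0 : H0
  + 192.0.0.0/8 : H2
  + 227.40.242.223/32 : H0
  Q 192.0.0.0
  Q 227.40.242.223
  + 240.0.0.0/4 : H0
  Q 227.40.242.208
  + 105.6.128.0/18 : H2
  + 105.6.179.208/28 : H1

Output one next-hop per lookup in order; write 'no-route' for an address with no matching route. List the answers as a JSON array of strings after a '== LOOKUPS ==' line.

Apply in order:
  add 105.6.176.0/20 -> H2 at depth 20
  - 105.6.176.0/20 clear@20
  add 254.41.204.128/28 -> H0 at depth 28
  lookup 254.41.204.128: bits 1111111000101001110011001000 walk d0:-→d1:-→d2:-→d3:-→d4:-→d5:-→d6:-→d7:-→d8:-→d9:-→d10:-→d11:-→d12:-→d13:-→d14:-→d15:-→d16:-→d17:-→d18:-→d19:-→d20:-→d21:-→d22:-→d23:-→d24:-→d25:-→d26:-→d27:-→d28:H0 -> H0
  add 227.0.0.0/8 -> H0 at depth 8
  add 227.40.242.208/28 -> H1 at depth 28
  add 227.40.242.223/32 -> H2 at depth 32
  add 0.0.0.0/0 -> H0 at depth 0
  add 192.0.0.0/8 -> H2 at depth 8
  add 227.40.242.223/32 -> H0 at depth 32
  lookup 192.0.0.0: bits 11000000 walk d0:H0→d1:-→d2:-→d3:-→d4:-→d5:-→d6:-→d7:-→d8:H2 -> H2
  lookup 227.40.242.223: bits 11100011001010001111001011011111 walk d0:H0→d1:-→d2:-→d3:-→d4:-→d5:-→d6:-→d7:-→d8:H0→d9:-→d10:-→d11:-→d12:-→d13:-→d14:-→d15:-→d16:-→d17:-→d18:-→d19:-→d20:-→d21:-→d22:-→d23:-→d24:-→d25:-→d26:-→d27:-→d28:H1→d29:-→d30:-→d31:-→d32:H0 -> H0
  add 240.0.0.0/4 -> H0 at depth 4
  lookup 227.40.242.208: bits 1110001100101000111100101101 walk d0:H0→d1:-→d2:-→d3:-→d4:-→d5:-→d6:-→d7:-→d8:H0→d9:-→d10:-→d11:-→d12:-→d13:-→d14:-→d15:-→d16:-→d17:-→d18:-→d19:-→d20:-→d21:-→d22:-→d23:-→d24:-→d25:-→d26:-→d27:-→d28:H1 -> H1
  add 105.6.128.0/18 -> H2 at depth 18
  add 105.6.179.208/28 -> H1 at depth 28

== LOOKUPS ==
["H0","H2","H0","H1"]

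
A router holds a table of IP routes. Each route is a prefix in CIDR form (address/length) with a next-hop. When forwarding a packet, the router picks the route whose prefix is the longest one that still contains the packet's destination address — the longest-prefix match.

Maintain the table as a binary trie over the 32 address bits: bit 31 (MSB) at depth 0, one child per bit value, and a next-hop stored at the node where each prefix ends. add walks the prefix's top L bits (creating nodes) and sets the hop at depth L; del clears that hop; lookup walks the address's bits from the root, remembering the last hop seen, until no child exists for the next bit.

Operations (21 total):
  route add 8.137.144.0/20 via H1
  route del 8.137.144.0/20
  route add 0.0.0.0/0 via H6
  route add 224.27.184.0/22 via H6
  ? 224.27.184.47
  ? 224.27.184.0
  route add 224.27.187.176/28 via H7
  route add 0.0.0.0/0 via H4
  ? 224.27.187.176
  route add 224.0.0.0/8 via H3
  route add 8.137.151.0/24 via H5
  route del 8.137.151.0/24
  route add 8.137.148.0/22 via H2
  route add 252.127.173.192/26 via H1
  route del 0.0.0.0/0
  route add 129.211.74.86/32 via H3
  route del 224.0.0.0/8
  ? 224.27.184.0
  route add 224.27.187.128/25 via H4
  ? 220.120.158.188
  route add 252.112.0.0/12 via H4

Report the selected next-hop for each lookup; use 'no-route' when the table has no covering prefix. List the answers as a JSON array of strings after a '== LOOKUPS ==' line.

Process each operation:
  add 8.137.144.0/20 -> H1 at depth 20
  del 8.137.144.0/20 (clear depth 20)
  add 0.0.0.0/0 -> H6 at depth 0
  add 224.27.184.0/22 -> H6 at depth 22
  Q 224.27.184.47: descend 1110000000011011101110 ; hops seen [H6,H6] ; pick H6
  Q 224.27.184.0: descend 1110000000011011101110 ; hops seen [H6,H6] ; pick H6
  add 224.27.187.176/28 -> H7 at depth 28
  add 0.0.0.0/0 -> H4 at depth 0
  Q 224.27.187.176: descend 1110000000011011101110111011 ; hops seen [H4,H6,H7] ; pick H7
  add 224.0.0.0/8 -> H3 at depth 8
  add 8.137.151.0/24 -> H5 at depth 24
  del 8.137.151.0/24 (clear depth 24)
  add 8.137.148.0/22 -> H2 at depth 22
  add 252.127.173.192/26 -> H1 at depth 26
  del 0.0.0.0/0 (clear depth 0)
  add 129.211.74.86/32 -> H3 at depth 32
  del 224.0.0.0/8 (clear depth 8)
  Q 224.27.184.0: descend 1110000000011011101110 ; hops seen [H6] ; pick H6
  add 224.27.187.128/25 -> H4 at depth 25
  Q 220.120.158.188: descend 11 ; hops seen [∅] ; pick no-route
  add 252.112.0.0/12 -> H4 at depth 12

== LOOKUPS ==
["H6","H6","H7","H6","no-route"]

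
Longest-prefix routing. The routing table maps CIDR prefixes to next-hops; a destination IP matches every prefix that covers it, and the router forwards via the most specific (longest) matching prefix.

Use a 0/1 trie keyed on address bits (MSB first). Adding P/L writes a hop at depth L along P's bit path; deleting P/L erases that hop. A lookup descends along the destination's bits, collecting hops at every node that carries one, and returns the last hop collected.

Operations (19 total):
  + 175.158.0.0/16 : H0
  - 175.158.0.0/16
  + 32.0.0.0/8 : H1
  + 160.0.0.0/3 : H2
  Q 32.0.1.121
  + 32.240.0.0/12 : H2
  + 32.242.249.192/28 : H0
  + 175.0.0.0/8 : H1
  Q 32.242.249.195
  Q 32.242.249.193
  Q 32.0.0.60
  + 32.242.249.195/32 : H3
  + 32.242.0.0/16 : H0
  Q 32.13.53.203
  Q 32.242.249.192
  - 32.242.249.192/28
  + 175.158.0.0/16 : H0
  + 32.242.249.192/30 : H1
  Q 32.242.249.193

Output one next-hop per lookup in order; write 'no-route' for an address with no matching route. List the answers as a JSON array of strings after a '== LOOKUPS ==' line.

Process each operation:
  + 175.158.0.0/16 (H0) depth=16
  del 175.158.0.0/16 (clear depth 16)
  + 32.0.0.0/8 (H1) depth=8
  + 160.0.0.0/3 (H2) depth=3
  Q 32.0.1.121: descend 00100000 ; hops seen [H1] ; pick H1
  + 32.240.0.0/12 (H2) depth=12
  + 32.242.249.192/28 (H0) depth=28
  + 175.0.0.0/8 (H1) depth=8
  Q 32.242.249.195: descend 0010000011110010111110011100 ; hops seen [H1,H2,H0] ; pick H0
  Q 32.242.249.193: descend 0010000011110010111110011100 ; hops seen [H1,H2,H0] ; pick H0
  Q 32.0.0.60: descend 00100000 ; hops seen [H1] ; pick H1
  + 32.242.249.195/32 (H3) depth=32
  + 32.242.0.0/16 (H0) depth=16
  Q 32.13.53.203: descend 00100000 ; hops seen [H1] ; pick H1
  Q 32.242.249.192: descend 001000001111001011111001110000 ; hops seen [H1,H2,H0,H0] ; pick H0
  del 32.242.249.192/28 (clear depth 28)
  + 175.158.0.0/16 (H0) depth=16
  + 32.242.249.192/30 (H1) depth=30
  Q 32.242.249.193: descend 001000001111001011111001110000 ; hops seen [H1,H2,H0,H1] ; pick H1

== LOOKUPS ==
["H1","H0","H0","H1","H1","H0","H1"]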